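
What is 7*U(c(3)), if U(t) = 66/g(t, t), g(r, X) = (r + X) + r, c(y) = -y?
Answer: -154/3 ≈ -51.333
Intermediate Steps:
g(r, X) = X + 2*r (g(r, X) = (X + r) + r = X + 2*r)
U(t) = 22/t (U(t) = 66/(t + 2*t) = 66/((3*t)) = 66*(1/(3*t)) = 22/t)
7*U(c(3)) = 7*(22/((-1*3))) = 7*(22/(-3)) = 7*(22*(-1/3)) = 7*(-22/3) = -154/3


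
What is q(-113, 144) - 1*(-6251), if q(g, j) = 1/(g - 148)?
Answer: 1631510/261 ≈ 6251.0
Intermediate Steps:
q(g, j) = 1/(-148 + g)
q(-113, 144) - 1*(-6251) = 1/(-148 - 113) - 1*(-6251) = 1/(-261) + 6251 = -1/261 + 6251 = 1631510/261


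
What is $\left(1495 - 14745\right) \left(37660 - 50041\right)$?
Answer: $164048250$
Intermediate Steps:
$\left(1495 - 14745\right) \left(37660 - 50041\right) = \left(-13250\right) \left(-12381\right) = 164048250$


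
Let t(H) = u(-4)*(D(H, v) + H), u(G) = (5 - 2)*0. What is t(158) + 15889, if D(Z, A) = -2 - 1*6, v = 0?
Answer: 15889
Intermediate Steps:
D(Z, A) = -8 (D(Z, A) = -2 - 6 = -8)
u(G) = 0 (u(G) = 3*0 = 0)
t(H) = 0 (t(H) = 0*(-8 + H) = 0)
t(158) + 15889 = 0 + 15889 = 15889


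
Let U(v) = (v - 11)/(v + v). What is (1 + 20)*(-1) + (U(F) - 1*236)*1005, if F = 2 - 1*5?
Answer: -234856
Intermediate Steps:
F = -3 (F = 2 - 5 = -3)
U(v) = (-11 + v)/(2*v) (U(v) = (-11 + v)/((2*v)) = (-11 + v)*(1/(2*v)) = (-11 + v)/(2*v))
(1 + 20)*(-1) + (U(F) - 1*236)*1005 = (1 + 20)*(-1) + ((½)*(-11 - 3)/(-3) - 1*236)*1005 = 21*(-1) + ((½)*(-⅓)*(-14) - 236)*1005 = -21 + (7/3 - 236)*1005 = -21 - 701/3*1005 = -21 - 234835 = -234856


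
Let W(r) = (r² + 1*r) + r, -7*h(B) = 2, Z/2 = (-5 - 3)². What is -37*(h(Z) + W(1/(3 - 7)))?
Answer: 2997/112 ≈ 26.759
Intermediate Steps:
Z = 128 (Z = 2*(-5 - 3)² = 2*(-8)² = 2*64 = 128)
h(B) = -2/7 (h(B) = -⅐*2 = -2/7)
W(r) = r² + 2*r (W(r) = (r² + r) + r = (r + r²) + r = r² + 2*r)
-37*(h(Z) + W(1/(3 - 7))) = -37*(-2/7 + (2 + 1/(3 - 7))/(3 - 7)) = -37*(-2/7 + (2 + 1/(-4))/(-4)) = -37*(-2/7 - (2 - ¼)/4) = -37*(-2/7 - ¼*7/4) = -37*(-2/7 - 7/16) = -37*(-81/112) = 2997/112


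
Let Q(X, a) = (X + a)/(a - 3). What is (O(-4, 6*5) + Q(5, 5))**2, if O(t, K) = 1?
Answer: 36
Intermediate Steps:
Q(X, a) = (X + a)/(-3 + a)
(O(-4, 6*5) + Q(5, 5))**2 = (1 + (5 + 5)/(-3 + 5))**2 = (1 + 10/2)**2 = (1 + (1/2)*10)**2 = (1 + 5)**2 = 6**2 = 36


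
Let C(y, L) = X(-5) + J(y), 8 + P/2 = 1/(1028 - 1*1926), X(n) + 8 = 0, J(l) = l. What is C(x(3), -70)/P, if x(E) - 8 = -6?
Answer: 898/2395 ≈ 0.37495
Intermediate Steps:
X(n) = -8 (X(n) = -8 + 0 = -8)
P = -7185/449 (P = -16 + 2/(1028 - 1*1926) = -16 + 2/(1028 - 1926) = -16 + 2/(-898) = -16 + 2*(-1/898) = -16 - 1/449 = -7185/449 ≈ -16.002)
x(E) = 2 (x(E) = 8 - 6 = 2)
C(y, L) = -8 + y
C(x(3), -70)/P = (-8 + 2)/(-7185/449) = -6*(-449/7185) = 898/2395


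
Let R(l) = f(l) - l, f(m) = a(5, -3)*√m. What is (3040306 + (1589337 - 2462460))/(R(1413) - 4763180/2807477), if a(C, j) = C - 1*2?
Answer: -24165251016392902187671/15674390276748556468 - 153734205873074893263*√157/15674390276748556468 ≈ -1664.6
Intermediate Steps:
a(C, j) = -2 + C (a(C, j) = C - 2 = -2 + C)
f(m) = 3*√m (f(m) = (-2 + 5)*√m = 3*√m)
R(l) = -l + 3*√l (R(l) = 3*√l - l = -l + 3*√l)
(3040306 + (1589337 - 2462460))/(R(1413) - 4763180/2807477) = (3040306 + (1589337 - 2462460))/((-1*1413 + 3*√1413) - 4763180/2807477) = (3040306 - 873123)/((-1413 + 3*(3*√157)) - 4763180*1/2807477) = 2167183/((-1413 + 9*√157) - 4763180/2807477) = 2167183/(-3971728181/2807477 + 9*√157)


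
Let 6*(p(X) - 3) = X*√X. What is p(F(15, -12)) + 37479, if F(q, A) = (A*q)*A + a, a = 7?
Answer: 37482 + 2167*√2167/6 ≈ 54295.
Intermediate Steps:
F(q, A) = 7 + q*A² (F(q, A) = (A*q)*A + 7 = q*A² + 7 = 7 + q*A²)
p(X) = 3 + X^(3/2)/6 (p(X) = 3 + (X*√X)/6 = 3 + X^(3/2)/6)
p(F(15, -12)) + 37479 = (3 + (7 + 15*(-12)²)^(3/2)/6) + 37479 = (3 + (7 + 15*144)^(3/2)/6) + 37479 = (3 + (7 + 2160)^(3/2)/6) + 37479 = (3 + 2167^(3/2)/6) + 37479 = (3 + (2167*√2167)/6) + 37479 = (3 + 2167*√2167/6) + 37479 = 37482 + 2167*√2167/6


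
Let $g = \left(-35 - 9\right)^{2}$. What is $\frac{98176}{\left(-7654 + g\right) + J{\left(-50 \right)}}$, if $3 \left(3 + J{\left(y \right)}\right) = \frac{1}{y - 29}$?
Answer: $- \frac{11633856}{677939} \approx -17.161$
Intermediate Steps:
$J{\left(y \right)} = -3 + \frac{1}{3 \left(-29 + y\right)}$ ($J{\left(y \right)} = -3 + \frac{1}{3 \left(y - 29\right)} = -3 + \frac{1}{3 \left(-29 + y\right)}$)
$g = 1936$ ($g = \left(-44\right)^{2} = 1936$)
$\frac{98176}{\left(-7654 + g\right) + J{\left(-50 \right)}} = \frac{98176}{\left(-7654 + 1936\right) + \frac{262 - -450}{3 \left(-29 - 50\right)}} = \frac{98176}{-5718 + \frac{262 + 450}{3 \left(-79\right)}} = \frac{98176}{-5718 + \frac{1}{3} \left(- \frac{1}{79}\right) 712} = \frac{98176}{-5718 - \frac{712}{237}} = \frac{98176}{- \frac{1355878}{237}} = 98176 \left(- \frac{237}{1355878}\right) = - \frac{11633856}{677939}$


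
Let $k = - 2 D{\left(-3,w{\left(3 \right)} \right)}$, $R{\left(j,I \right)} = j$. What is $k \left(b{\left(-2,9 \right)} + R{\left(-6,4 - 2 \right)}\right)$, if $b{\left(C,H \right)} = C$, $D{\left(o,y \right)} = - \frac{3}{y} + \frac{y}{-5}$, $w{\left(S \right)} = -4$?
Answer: $\frac{124}{5} \approx 24.8$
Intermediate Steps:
$D{\left(o,y \right)} = - \frac{3}{y} - \frac{y}{5}$ ($D{\left(o,y \right)} = - \frac{3}{y} + y \left(- \frac{1}{5}\right) = - \frac{3}{y} - \frac{y}{5}$)
$k = - \frac{31}{10}$ ($k = - 2 \left(- \frac{3}{-4} - - \frac{4}{5}\right) = - 2 \left(\left(-3\right) \left(- \frac{1}{4}\right) + \frac{4}{5}\right) = - 2 \left(\frac{3}{4} + \frac{4}{5}\right) = \left(-2\right) \frac{31}{20} = - \frac{31}{10} \approx -3.1$)
$k \left(b{\left(-2,9 \right)} + R{\left(-6,4 - 2 \right)}\right) = - \frac{31 \left(-2 - 6\right)}{10} = \left(- \frac{31}{10}\right) \left(-8\right) = \frac{124}{5}$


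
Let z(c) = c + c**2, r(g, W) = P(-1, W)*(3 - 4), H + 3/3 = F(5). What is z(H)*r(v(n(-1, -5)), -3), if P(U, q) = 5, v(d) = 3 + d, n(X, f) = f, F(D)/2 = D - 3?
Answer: -60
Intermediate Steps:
F(D) = -6 + 2*D (F(D) = 2*(D - 3) = 2*(-3 + D) = -6 + 2*D)
H = 3 (H = -1 + (-6 + 2*5) = -1 + (-6 + 10) = -1 + 4 = 3)
r(g, W) = -5 (r(g, W) = 5*(3 - 4) = 5*(-1) = -5)
z(H)*r(v(n(-1, -5)), -3) = (3*(1 + 3))*(-5) = (3*4)*(-5) = 12*(-5) = -60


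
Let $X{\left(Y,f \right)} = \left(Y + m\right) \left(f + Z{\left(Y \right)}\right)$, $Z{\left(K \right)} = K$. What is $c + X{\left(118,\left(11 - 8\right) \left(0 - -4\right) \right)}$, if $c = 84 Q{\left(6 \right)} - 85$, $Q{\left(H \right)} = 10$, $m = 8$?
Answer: $17135$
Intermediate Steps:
$X{\left(Y,f \right)} = \left(8 + Y\right) \left(Y + f\right)$ ($X{\left(Y,f \right)} = \left(Y + 8\right) \left(f + Y\right) = \left(8 + Y\right) \left(Y + f\right)$)
$c = 755$ ($c = 84 \cdot 10 - 85 = 840 - 85 = 755$)
$c + X{\left(118,\left(11 - 8\right) \left(0 - -4\right) \right)} = 755 + \left(118^{2} + 8 \cdot 118 + 8 \left(11 - 8\right) \left(0 - -4\right) + 118 \left(11 - 8\right) \left(0 - -4\right)\right) = 755 + \left(13924 + 944 + 8 \cdot 3 \left(0 + 4\right) + 118 \cdot 3 \left(0 + 4\right)\right) = 755 + \left(13924 + 944 + 8 \cdot 3 \cdot 4 + 118 \cdot 3 \cdot 4\right) = 755 + \left(13924 + 944 + 8 \cdot 12 + 118 \cdot 12\right) = 755 + \left(13924 + 944 + 96 + 1416\right) = 755 + 16380 = 17135$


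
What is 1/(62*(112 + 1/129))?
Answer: 129/895838 ≈ 0.00014400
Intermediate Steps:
1/(62*(112 + 1/129)) = 1/(62*(14449/129)) = 1/(895838/129) = 129/895838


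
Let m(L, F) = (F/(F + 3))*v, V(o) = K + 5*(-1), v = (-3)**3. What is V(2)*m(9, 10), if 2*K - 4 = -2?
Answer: 1080/13 ≈ 83.077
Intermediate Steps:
K = 1 (K = 2 + (1/2)*(-2) = 2 - 1 = 1)
v = -27
V(o) = -4 (V(o) = 1 + 5*(-1) = 1 - 5 = -4)
m(L, F) = -27*F/(3 + F) (m(L, F) = (F/(F + 3))*(-27) = (F/(3 + F))*(-27) = -27*F/(3 + F))
V(2)*m(9, 10) = -(-108)*10/(3 + 10) = -(-108)*10/13 = -4*(-270/13) = 1080/13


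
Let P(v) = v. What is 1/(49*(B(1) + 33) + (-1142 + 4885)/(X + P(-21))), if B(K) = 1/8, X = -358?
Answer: 3032/4891371 ≈ 0.00061987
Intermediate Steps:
B(K) = ⅛
1/(49*(B(1) + 33) + (-1142 + 4885)/(X + P(-21))) = 1/(49*(⅛ + 33) + (-1142 + 4885)/(-358 - 21)) = 1/(49*(265/8) + 3743/(-379)) = 1/(12985/8 + 3743*(-1/379)) = 1/(12985/8 - 3743/379) = 1/(4891371/3032) = 3032/4891371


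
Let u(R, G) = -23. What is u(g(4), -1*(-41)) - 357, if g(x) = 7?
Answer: -380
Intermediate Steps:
u(g(4), -1*(-41)) - 357 = -23 - 357 = -380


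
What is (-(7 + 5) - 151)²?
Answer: 26569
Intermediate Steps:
(-(7 + 5) - 151)² = (-1*12 - 151)² = (-12 - 151)² = (-163)² = 26569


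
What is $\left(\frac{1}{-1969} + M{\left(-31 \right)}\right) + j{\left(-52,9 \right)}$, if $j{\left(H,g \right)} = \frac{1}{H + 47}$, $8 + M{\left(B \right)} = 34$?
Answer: $\frac{253996}{9845} \approx 25.799$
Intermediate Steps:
$M{\left(B \right)} = 26$ ($M{\left(B \right)} = -8 + 34 = 26$)
$j{\left(H,g \right)} = \frac{1}{47 + H}$
$\left(\frac{1}{-1969} + M{\left(-31 \right)}\right) + j{\left(-52,9 \right)} = \left(\frac{1}{-1969} + 26\right) + \frac{1}{47 - 52} = \left(- \frac{1}{1969} + 26\right) + \frac{1}{-5} = \frac{51193}{1969} - \frac{1}{5} = \frac{253996}{9845}$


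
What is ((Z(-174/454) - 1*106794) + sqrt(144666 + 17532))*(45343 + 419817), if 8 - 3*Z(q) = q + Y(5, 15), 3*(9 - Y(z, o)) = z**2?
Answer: -101486230436920/2043 + 1395480*sqrt(18022) ≈ -4.9488e+10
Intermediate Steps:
Y(z, o) = 9 - z**2/3
Z(q) = 22/9 - q/3 (Z(q) = 8/3 - (q + (9 - 1/3*5**2))/3 = 8/3 - (q + (9 - 1/3*25))/3 = 8/3 - (q + (9 - 25/3))/3 = 8/3 - (q + 2/3)/3 = 8/3 - (2/3 + q)/3 = 8/3 + (-2/9 - q/3) = 22/9 - q/3)
((Z(-174/454) - 1*106794) + sqrt(144666 + 17532))*(45343 + 419817) = (((22/9 - (-58)/454) - 1*106794) + sqrt(144666 + 17532))*(45343 + 419817) = (((22/9 - (-58)/454) - 106794) + sqrt(162198))*465160 = (((22/9 - 1/3*(-87/227)) - 106794) + 3*sqrt(18022))*465160 = (((22/9 + 29/227) - 106794) + 3*sqrt(18022))*465160 = ((5255/2043 - 106794) + 3*sqrt(18022))*465160 = (-218174887/2043 + 3*sqrt(18022))*465160 = -101486230436920/2043 + 1395480*sqrt(18022)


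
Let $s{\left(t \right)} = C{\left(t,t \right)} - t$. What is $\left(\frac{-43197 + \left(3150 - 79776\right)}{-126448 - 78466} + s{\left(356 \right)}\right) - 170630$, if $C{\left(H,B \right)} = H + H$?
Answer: $- \frac{34891406613}{204914} \approx -1.7027 \cdot 10^{5}$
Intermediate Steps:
$C{\left(H,B \right)} = 2 H$
$s{\left(t \right)} = t$ ($s{\left(t \right)} = 2 t - t = t$)
$\left(\frac{-43197 + \left(3150 - 79776\right)}{-126448 - 78466} + s{\left(356 \right)}\right) - 170630 = \left(\frac{-43197 + \left(3150 - 79776\right)}{-126448 - 78466} + 356\right) - 170630 = \left(\frac{-43197 - 76626}{-204914} + 356\right) - 170630 = \left(\left(-119823\right) \left(- \frac{1}{204914}\right) + 356\right) - 170630 = \left(\frac{119823}{204914} + 356\right) - 170630 = \frac{73069207}{204914} - 170630 = - \frac{34891406613}{204914}$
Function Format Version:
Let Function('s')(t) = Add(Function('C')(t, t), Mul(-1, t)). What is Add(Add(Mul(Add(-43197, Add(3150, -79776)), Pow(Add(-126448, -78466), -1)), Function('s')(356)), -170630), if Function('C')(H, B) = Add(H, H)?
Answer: Rational(-34891406613, 204914) ≈ -1.7027e+5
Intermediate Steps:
Function('C')(H, B) = Mul(2, H)
Function('s')(t) = t (Function('s')(t) = Add(Mul(2, t), Mul(-1, t)) = t)
Add(Add(Mul(Add(-43197, Add(3150, -79776)), Pow(Add(-126448, -78466), -1)), Function('s')(356)), -170630) = Add(Add(Mul(Add(-43197, Add(3150, -79776)), Pow(Add(-126448, -78466), -1)), 356), -170630) = Add(Add(Mul(Add(-43197, -76626), Pow(-204914, -1)), 356), -170630) = Add(Add(Mul(-119823, Rational(-1, 204914)), 356), -170630) = Add(Add(Rational(119823, 204914), 356), -170630) = Add(Rational(73069207, 204914), -170630) = Rational(-34891406613, 204914)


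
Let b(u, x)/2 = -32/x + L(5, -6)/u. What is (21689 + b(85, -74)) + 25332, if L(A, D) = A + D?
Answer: 147883691/3145 ≈ 47022.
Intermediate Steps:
b(u, x) = -64/x - 2/u (b(u, x) = 2*(-32/x + (5 - 6)/u) = 2*(-32/x - 1/u) = 2*(-1/u - 32/x) = -64/x - 2/u)
(21689 + b(85, -74)) + 25332 = (21689 + (-64/(-74) - 2/85)) + 25332 = (21689 + (-64*(-1/74) - 2*1/85)) + 25332 = (21689 + (32/37 - 2/85)) + 25332 = (21689 + 2646/3145) + 25332 = 68214551/3145 + 25332 = 147883691/3145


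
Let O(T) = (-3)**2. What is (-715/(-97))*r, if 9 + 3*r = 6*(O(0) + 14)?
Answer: 30745/97 ≈ 316.96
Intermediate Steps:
O(T) = 9
r = 43 (r = -3 + (6*(9 + 14))/3 = -3 + (6*23)/3 = -3 + (1/3)*138 = -3 + 46 = 43)
(-715/(-97))*r = -715/(-97)*43 = -715*(-1/97)*43 = (715/97)*43 = 30745/97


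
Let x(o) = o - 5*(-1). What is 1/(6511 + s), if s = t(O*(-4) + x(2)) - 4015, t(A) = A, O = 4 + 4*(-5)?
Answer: 1/2567 ≈ 0.00038956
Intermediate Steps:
x(o) = 5 + o (x(o) = o + 5 = 5 + o)
O = -16 (O = 4 - 20 = -16)
s = -3944 (s = (-16*(-4) + (5 + 2)) - 4015 = (64 + 7) - 4015 = 71 - 4015 = -3944)
1/(6511 + s) = 1/(6511 - 3944) = 1/2567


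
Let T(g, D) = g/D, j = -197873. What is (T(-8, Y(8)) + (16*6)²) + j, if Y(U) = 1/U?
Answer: -188721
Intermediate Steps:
(T(-8, Y(8)) + (16*6)²) + j = (-8/(1/8) + (16*6)²) - 197873 = (-8/⅛ + 96²) - 197873 = (-8*8 + 9216) - 197873 = (-64 + 9216) - 197873 = 9152 - 197873 = -188721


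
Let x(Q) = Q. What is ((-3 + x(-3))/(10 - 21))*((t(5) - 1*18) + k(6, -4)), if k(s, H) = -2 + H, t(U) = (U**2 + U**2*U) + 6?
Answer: 72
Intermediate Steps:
t(U) = 6 + U**2 + U**3 (t(U) = (U**2 + U**3) + 6 = 6 + U**2 + U**3)
((-3 + x(-3))/(10 - 21))*((t(5) - 1*18) + k(6, -4)) = ((-3 - 3)/(10 - 21))*(((6 + 5**2 + 5**3) - 1*18) + (-2 - 4)) = (-6/(-11))*(((6 + 25 + 125) - 18) - 6) = (-6*(-1/11))*((156 - 18) - 6) = 6*(138 - 6)/11 = (6/11)*132 = 72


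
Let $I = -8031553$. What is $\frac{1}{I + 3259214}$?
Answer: $- \frac{1}{4772339} \approx -2.0954 \cdot 10^{-7}$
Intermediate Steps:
$\frac{1}{I + 3259214} = \frac{1}{-8031553 + 3259214} = \frac{1}{-4772339} = - \frac{1}{4772339}$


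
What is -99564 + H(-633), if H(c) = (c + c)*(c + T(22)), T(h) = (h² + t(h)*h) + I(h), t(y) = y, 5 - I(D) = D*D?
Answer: 82740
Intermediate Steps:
I(D) = 5 - D² (I(D) = 5 - D*D = 5 - D²)
T(h) = 5 + h² (T(h) = (h² + h*h) + (5 - h²) = (h² + h²) + (5 - h²) = 2*h² + (5 - h²) = 5 + h²)
H(c) = 2*c*(489 + c) (H(c) = (c + c)*(c + (5 + 22²)) = (2*c)*(c + (5 + 484)) = (2*c)*(c + 489) = (2*c)*(489 + c) = 2*c*(489 + c))
-99564 + H(-633) = -99564 + 2*(-633)*(489 - 633) = -99564 + 2*(-633)*(-144) = -99564 + 182304 = 82740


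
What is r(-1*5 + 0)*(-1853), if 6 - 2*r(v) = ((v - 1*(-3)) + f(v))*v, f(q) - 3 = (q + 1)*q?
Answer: -205683/2 ≈ -1.0284e+5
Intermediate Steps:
f(q) = 3 + q*(1 + q) (f(q) = 3 + (q + 1)*q = 3 + (1 + q)*q = 3 + q*(1 + q))
r(v) = 3 - v*(6 + v² + 2*v)/2 (r(v) = 3 - ((v - 1*(-3)) + (3 + v + v²))*v/2 = 3 - ((v + 3) + (3 + v + v²))*v/2 = 3 - ((3 + v) + (3 + v + v²))*v/2 = 3 - (6 + v² + 2*v)*v/2 = 3 - v*(6 + v² + 2*v)/2)
r(-1*5 + 0)*(-1853) = (3 - (-1*5 + 0)² - 3*(-1*5 + 0) - (-1*5 + 0)³/2)*(-1853) = (3 - (-5 + 0)² - 3*(-5 + 0) - (-5 + 0)³/2)*(-1853) = (3 - 1*(-5)² - 3*(-5) - ½*(-5)³)*(-1853) = (3 - 1*25 + 15 - ½*(-125))*(-1853) = (3 - 25 + 15 + 125/2)*(-1853) = (111/2)*(-1853) = -205683/2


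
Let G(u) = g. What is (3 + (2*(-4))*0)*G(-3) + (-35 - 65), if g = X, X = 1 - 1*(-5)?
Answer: -82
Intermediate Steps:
X = 6 (X = 1 + 5 = 6)
g = 6
G(u) = 6
(3 + (2*(-4))*0)*G(-3) + (-35 - 65) = (3 + (2*(-4))*0)*6 + (-35 - 65) = (3 - 8*0)*6 - 100 = (3 + 0)*6 - 100 = 3*6 - 100 = 18 - 100 = -82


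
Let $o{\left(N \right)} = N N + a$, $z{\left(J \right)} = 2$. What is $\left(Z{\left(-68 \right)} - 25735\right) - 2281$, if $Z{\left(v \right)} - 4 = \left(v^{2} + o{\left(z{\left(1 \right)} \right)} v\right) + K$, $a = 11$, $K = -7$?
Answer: $-24415$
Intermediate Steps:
$o{\left(N \right)} = 11 + N^{2}$ ($o{\left(N \right)} = N N + 11 = N^{2} + 11 = 11 + N^{2}$)
$Z{\left(v \right)} = -3 + v^{2} + 15 v$ ($Z{\left(v \right)} = 4 - \left(7 - v^{2} - \left(11 + 2^{2}\right) v\right) = 4 - \left(7 - v^{2} - \left(11 + 4\right) v\right) = 4 - \left(7 - v^{2} - 15 v\right) = 4 + \left(-7 + v^{2} + 15 v\right) = -3 + v^{2} + 15 v$)
$\left(Z{\left(-68 \right)} - 25735\right) - 2281 = \left(\left(-3 + \left(-68\right)^{2} + 15 \left(-68\right)\right) - 25735\right) - 2281 = \left(\left(-3 + 4624 - 1020\right) - 25735\right) - 2281 = \left(3601 - 25735\right) - 2281 = -22134 - 2281 = -24415$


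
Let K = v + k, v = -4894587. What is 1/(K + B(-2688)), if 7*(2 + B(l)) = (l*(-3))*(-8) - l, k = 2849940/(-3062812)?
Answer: -765703/3754564882448 ≈ -2.0394e-7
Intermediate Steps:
k = -712485/765703 (k = 2849940*(-1/3062812) = -712485/765703 ≈ -0.93050)
B(l) = -2 + 23*l/7 (B(l) = -2 + ((l*(-3))*(-8) - l)/7 = -2 + (-3*l*(-8) - l)/7 = -2 + (24*l - l)/7 = -2 + (23*l)/7 = -2 + 23*l/7)
K = -3747800662146/765703 (K = -4894587 - 712485/765703 = -3747800662146/765703 ≈ -4.8946e+6)
1/(K + B(-2688)) = 1/(-3747800662146/765703 + (-2 + (23/7)*(-2688))) = 1/(-3747800662146/765703 + (-2 - 8832)) = 1/(-3747800662146/765703 - 8834) = 1/(-3754564882448/765703) = -765703/3754564882448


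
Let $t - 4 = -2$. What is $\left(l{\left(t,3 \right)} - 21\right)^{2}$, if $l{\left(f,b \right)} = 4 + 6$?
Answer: $121$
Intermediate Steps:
$t = 2$ ($t = 4 - 2 = 2$)
$l{\left(f,b \right)} = 10$
$\left(l{\left(t,3 \right)} - 21\right)^{2} = \left(10 - 21\right)^{2} = \left(-11\right)^{2} = 121$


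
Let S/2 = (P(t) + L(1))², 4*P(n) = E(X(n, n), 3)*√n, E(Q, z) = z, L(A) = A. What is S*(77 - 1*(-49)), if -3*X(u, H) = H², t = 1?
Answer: 3087/4 ≈ 771.75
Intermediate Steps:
X(u, H) = -H²/3
P(n) = 3*√n/4 (P(n) = (3*√n)/4 = 3*√n/4)
S = 49/8 (S = 2*(3*√1/4 + 1)² = 2*((¾)*1 + 1)² = 2*(¾ + 1)² = 2*(7/4)² = 2*(49/16) = 49/8 ≈ 6.1250)
S*(77 - 1*(-49)) = 49*(77 - 1*(-49))/8 = 49*(77 + 49)/8 = (49/8)*126 = 3087/4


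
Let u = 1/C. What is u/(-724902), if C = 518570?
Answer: -1/375912430140 ≈ -2.6602e-12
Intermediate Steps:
u = 1/518570 ≈ 1.9284e-6
u/(-724902) = (1/518570)/(-724902) = (1/518570)*(-1/724902) = -1/375912430140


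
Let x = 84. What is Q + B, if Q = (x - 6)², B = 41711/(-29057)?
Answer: 176741077/29057 ≈ 6082.6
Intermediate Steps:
B = -41711/29057 (B = 41711*(-1/29057) = -41711/29057 ≈ -1.4355)
Q = 6084 (Q = (84 - 6)² = 78² = 6084)
Q + B = 6084 - 41711/29057 = 176741077/29057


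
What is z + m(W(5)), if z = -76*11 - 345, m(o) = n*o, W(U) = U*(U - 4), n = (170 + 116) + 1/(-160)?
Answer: 7967/32 ≈ 248.97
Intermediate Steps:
n = 45759/160 (n = 286 - 1/160 = 45759/160 ≈ 285.99)
W(U) = U*(-4 + U)
m(o) = 45759*o/160
z = -1181 (z = -38*22 - 345 = -836 - 345 = -1181)
z + m(W(5)) = -1181 + 45759*(5*(-4 + 5))/160 = -1181 + 45759*(5*1)/160 = -1181 + (45759/160)*5 = -1181 + 45759/32 = 7967/32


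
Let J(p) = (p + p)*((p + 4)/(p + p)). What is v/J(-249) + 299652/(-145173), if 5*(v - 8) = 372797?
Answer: -2594901881/8468425 ≈ -306.42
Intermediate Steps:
v = 372837/5 (v = 8 + (⅕)*372797 = 8 + 372797/5 = 372837/5 ≈ 74567.)
J(p) = 4 + p (J(p) = (2*p)*((4 + p)/((2*p))) = (2*p)*((4 + p)*(1/(2*p))) = (2*p)*((4 + p)/(2*p)) = 4 + p)
v/J(-249) + 299652/(-145173) = 372837/(5*(4 - 249)) + 299652/(-145173) = (372837/5)/(-245) + 299652*(-1/145173) = (372837/5)*(-1/245) - 99884/48391 = -372837/1225 - 99884/48391 = -2594901881/8468425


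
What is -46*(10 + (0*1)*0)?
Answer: -460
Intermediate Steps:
-46*(10 + (0*1)*0) = -46*(10 + 0*0) = -46*(10 + 0) = -46*10 = -460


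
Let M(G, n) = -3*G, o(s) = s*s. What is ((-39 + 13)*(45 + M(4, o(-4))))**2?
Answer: 736164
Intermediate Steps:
o(s) = s**2
((-39 + 13)*(45 + M(4, o(-4))))**2 = ((-39 + 13)*(45 - 3*4))**2 = (-26*(45 - 12))**2 = (-26*33)**2 = (-858)**2 = 736164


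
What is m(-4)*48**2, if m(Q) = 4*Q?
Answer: -36864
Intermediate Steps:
m(-4)*48**2 = (4*(-4))*48**2 = -16*2304 = -36864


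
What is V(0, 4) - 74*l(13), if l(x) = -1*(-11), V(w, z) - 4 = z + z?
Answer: -802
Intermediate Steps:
V(w, z) = 4 + 2*z (V(w, z) = 4 + (z + z) = 4 + 2*z)
l(x) = 11
V(0, 4) - 74*l(13) = (4 + 2*4) - 74*11 = (4 + 8) - 814 = 12 - 814 = -802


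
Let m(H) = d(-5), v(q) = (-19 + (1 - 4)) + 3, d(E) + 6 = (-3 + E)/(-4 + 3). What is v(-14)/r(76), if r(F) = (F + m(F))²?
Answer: -19/6084 ≈ -0.0031229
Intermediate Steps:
d(E) = -3 - E (d(E) = -6 + (-3 + E)/(-4 + 3) = -6 + (-3 + E)/(-1) = -6 + (-3 + E)*(-1) = -6 + (3 - E) = -3 - E)
v(q) = -19 (v(q) = (-19 - 3) + 3 = -22 + 3 = -19)
m(H) = 2 (m(H) = -3 - 1*(-5) = -3 + 5 = 2)
r(F) = (2 + F)² (r(F) = (F + 2)² = (2 + F)²)
v(-14)/r(76) = -19/(2 + 76)² = -19/(78²) = -19/6084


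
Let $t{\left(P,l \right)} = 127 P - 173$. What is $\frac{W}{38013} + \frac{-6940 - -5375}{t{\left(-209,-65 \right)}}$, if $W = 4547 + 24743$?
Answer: $\frac{842001985}{1015555308} \approx 0.82911$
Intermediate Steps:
$t{\left(P,l \right)} = -173 + 127 P$
$W = 29290$
$\frac{W}{38013} + \frac{-6940 - -5375}{t{\left(-209,-65 \right)}} = \frac{29290}{38013} + \frac{-6940 - -5375}{-173 + 127 \left(-209\right)} = 29290 \cdot \frac{1}{38013} + \frac{-6940 + 5375}{-173 - 26543} = \frac{29290}{38013} - \frac{1565}{-26716} = \frac{29290}{38013} - - \frac{1565}{26716} = \frac{29290}{38013} + \frac{1565}{26716} = \frac{842001985}{1015555308}$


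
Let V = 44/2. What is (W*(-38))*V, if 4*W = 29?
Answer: -6061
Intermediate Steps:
W = 29/4 (W = (¼)*29 = 29/4 ≈ 7.2500)
V = 22 (V = 44*(½) = 22)
(W*(-38))*V = ((29/4)*(-38))*22 = -551/2*22 = -6061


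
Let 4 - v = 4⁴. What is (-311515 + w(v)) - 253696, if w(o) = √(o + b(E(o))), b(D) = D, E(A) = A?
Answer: -565211 + 6*I*√14 ≈ -5.6521e+5 + 22.45*I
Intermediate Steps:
v = -252 (v = 4 - 1*4⁴ = 4 - 1*256 = 4 - 256 = -252)
w(o) = √2*√o (w(o) = √(o + o) = √(2*o) = √2*√o)
(-311515 + w(v)) - 253696 = (-311515 + √2*√(-252)) - 253696 = (-311515 + √2*(6*I*√7)) - 253696 = (-311515 + 6*I*√14) - 253696 = -565211 + 6*I*√14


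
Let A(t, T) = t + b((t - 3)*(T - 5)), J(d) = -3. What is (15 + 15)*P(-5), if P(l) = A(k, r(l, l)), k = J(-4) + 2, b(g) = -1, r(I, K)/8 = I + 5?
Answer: -60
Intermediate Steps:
r(I, K) = 40 + 8*I (r(I, K) = 8*(I + 5) = 8*(5 + I) = 40 + 8*I)
k = -1 (k = -3 + 2 = -1)
A(t, T) = -1 + t (A(t, T) = t - 1 = -1 + t)
P(l) = -2 (P(l) = -1 - 1 = -2)
(15 + 15)*P(-5) = (15 + 15)*(-2) = 30*(-2) = -60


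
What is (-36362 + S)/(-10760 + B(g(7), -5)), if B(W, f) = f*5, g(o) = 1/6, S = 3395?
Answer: 10989/3595 ≈ 3.0567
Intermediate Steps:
g(o) = ⅙
B(W, f) = 5*f
(-36362 + S)/(-10760 + B(g(7), -5)) = (-36362 + 3395)/(-10760 + 5*(-5)) = -32967/(-10760 - 25) = -32967/(-10785) = -32967*(-1/10785) = 10989/3595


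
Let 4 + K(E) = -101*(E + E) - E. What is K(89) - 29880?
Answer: -47951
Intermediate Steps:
K(E) = -4 - 203*E (K(E) = -4 + (-101*(E + E) - E) = -4 + (-202*E - E) = -4 - 203*E)
K(89) - 29880 = (-4 - 203*89) - 29880 = (-4 - 18067) - 29880 = -18071 - 29880 = -47951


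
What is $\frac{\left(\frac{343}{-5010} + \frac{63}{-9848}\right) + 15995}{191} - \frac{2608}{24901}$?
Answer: $\frac{9813214055084033}{117329150340840} \approx 83.638$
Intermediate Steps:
$\frac{\left(\frac{343}{-5010} + \frac{63}{-9848}\right) + 15995}{191} - \frac{2608}{24901} = \left(\left(343 \left(- \frac{1}{5010}\right) + 63 \left(- \frac{1}{9848}\right)\right) + 15995\right) \frac{1}{191} - \frac{2608}{24901} = \left(\left(- \frac{343}{5010} - \frac{63}{9848}\right) + 15995\right) \frac{1}{191} - \frac{2608}{24901} = \left(- \frac{1846747}{24669240} + 15995\right) \frac{1}{191} - \frac{2608}{24901} = \frac{394582647053}{24669240} \cdot \frac{1}{191} - \frac{2608}{24901} = \frac{394582647053}{4711824840} - \frac{2608}{24901} = \frac{9813214055084033}{117329150340840}$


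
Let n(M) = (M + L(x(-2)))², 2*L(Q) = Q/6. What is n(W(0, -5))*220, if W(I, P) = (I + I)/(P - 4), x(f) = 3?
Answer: 55/4 ≈ 13.750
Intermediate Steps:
L(Q) = Q/12 (L(Q) = (Q/6)/2 = Q/12)
W(I, P) = 2*I/(-4 + P) (W(I, P) = (2*I)/(-4 + P) = 2*I/(-4 + P))
n(M) = (¼ + M)² (n(M) = (M + (1/12)*3)² = (M + ¼)² = (¼ + M)²)
n(W(0, -5))*220 = ((1 + 4*(2*0/(-4 - 5)))²/16)*220 = ((1 + 4*(2*0/(-9)))²/16)*220 = ((1 + 4*(2*0*(-⅑)))²/16)*220 = ((1 + 4*0)²/16)*220 = ((1 + 0)²/16)*220 = ((1/16)*1²)*220 = ((1/16)*1)*220 = (1/16)*220 = 55/4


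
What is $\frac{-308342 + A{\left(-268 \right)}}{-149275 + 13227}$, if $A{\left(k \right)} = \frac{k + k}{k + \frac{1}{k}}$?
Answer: $\frac{11073260251}{4885823800} \approx 2.2664$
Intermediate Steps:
$A{\left(k \right)} = \frac{2 k}{k + \frac{1}{k}}$
$\frac{-308342 + A{\left(-268 \right)}}{-149275 + 13227} = \frac{-308342 + \frac{2 \left(-268\right)^{2}}{1 + \left(-268\right)^{2}}}{-149275 + 13227} = \frac{-308342 + 2 \cdot 71824 \frac{1}{1 + 71824}}{-136048} = \left(-308342 + 2 \cdot 71824 \cdot \frac{1}{71825}\right) \left(- \frac{1}{136048}\right) = \left(-308342 + \frac{143648}{71825}\right) \left(- \frac{1}{136048}\right) = \left(- \frac{22146520502}{71825}\right) \left(- \frac{1}{136048}\right) = \frac{11073260251}{4885823800}$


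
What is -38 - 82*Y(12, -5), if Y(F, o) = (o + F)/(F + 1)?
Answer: -1068/13 ≈ -82.154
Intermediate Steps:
Y(F, o) = (F + o)/(1 + F)
-38 - 82*Y(12, -5) = -38 - 82*(12 - 5)/(1 + 12) = -38 - 82*7/13 = -38 - 574/13 = -1068/13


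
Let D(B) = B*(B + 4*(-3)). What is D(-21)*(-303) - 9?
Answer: -209988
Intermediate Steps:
D(B) = B*(-12 + B) (D(B) = B*(B - 12) = B*(-12 + B))
D(-21)*(-303) - 9 = -21*(-12 - 21)*(-303) - 9 = -21*(-33)*(-303) - 9 = 693*(-303) - 9 = -209979 - 9 = -209988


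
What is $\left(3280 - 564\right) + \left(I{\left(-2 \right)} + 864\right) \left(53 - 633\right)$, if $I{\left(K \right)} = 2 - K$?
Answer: $-500724$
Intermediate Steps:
$\left(3280 - 564\right) + \left(I{\left(-2 \right)} + 864\right) \left(53 - 633\right) = \left(3280 - 564\right) + \left(\left(2 - -2\right) + 864\right) \left(53 - 633\right) = 2716 + \left(\left(2 + 2\right) + 864\right) \left(-580\right) = 2716 + \left(4 + 864\right) \left(-580\right) = 2716 + 868 \left(-580\right) = 2716 - 503440 = -500724$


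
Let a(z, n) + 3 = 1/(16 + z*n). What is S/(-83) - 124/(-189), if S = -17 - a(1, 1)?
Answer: 220135/266679 ≈ 0.82547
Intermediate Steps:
a(z, n) = -3 + 1/(16 + n*z) (a(z, n) = -3 + 1/(16 + z*n) = -3 + 1/(16 + n*z))
S = -239/17 (S = -17 - (-47 - 3*1*1)/(16 + 1*1) = -17 - (-47 - 3)/(16 + 1) = -17 - (-50)/17 = -17 - 1*(-50/17) = -17 + 50/17 = -239/17 ≈ -14.059)
S/(-83) - 124/(-189) = -239/17/(-83) - 124/(-189) = -239/17*(-1/83) - 124*(-1/189) = 239/1411 + 124/189 = 220135/266679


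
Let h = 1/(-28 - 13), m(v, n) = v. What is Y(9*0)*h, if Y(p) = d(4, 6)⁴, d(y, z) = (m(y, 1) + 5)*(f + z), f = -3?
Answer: -531441/41 ≈ -12962.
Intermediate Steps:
d(y, z) = (-3 + z)*(5 + y) (d(y, z) = (y + 5)*(-3 + z) = (5 + y)*(-3 + z) = (-3 + z)*(5 + y))
h = -1/41 (h = 1/(-41) = -1/41 ≈ -0.024390)
Y(p) = 531441 (Y(p) = (-15 - 3*4 + 5*6 + 4*6)⁴ = (-15 - 12 + 30 + 24)⁴ = 27⁴ = 531441)
Y(9*0)*h = 531441*(-1/41) = -531441/41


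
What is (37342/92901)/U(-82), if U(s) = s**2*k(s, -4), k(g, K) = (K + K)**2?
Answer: 18671/19989322368 ≈ 9.3405e-7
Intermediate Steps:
k(g, K) = 4*K**2 (k(g, K) = (2*K)**2 = 4*K**2)
U(s) = 64*s**2 (U(s) = s**2*(4*(-4)**2) = s**2*(4*16) = s**2*64 = 64*s**2)
(37342/92901)/U(-82) = (37342/92901)/((64*(-82)**2)) = (37342*(1/92901))/((64*6724)) = (37342/92901)/430336 = (37342/92901)*(1/430336) = 18671/19989322368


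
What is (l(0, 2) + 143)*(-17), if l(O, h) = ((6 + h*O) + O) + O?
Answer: -2533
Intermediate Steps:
l(O, h) = 6 + 2*O + O*h (l(O, h) = ((6 + O*h) + O) + O = (6 + O + O*h) + O = 6 + 2*O + O*h)
(l(0, 2) + 143)*(-17) = ((6 + 2*0 + 0*2) + 143)*(-17) = ((6 + 0 + 0) + 143)*(-17) = (6 + 143)*(-17) = 149*(-17) = -2533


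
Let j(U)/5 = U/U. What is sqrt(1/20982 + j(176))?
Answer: sqrt(2201242602)/20982 ≈ 2.2361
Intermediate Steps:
j(U) = 5 (j(U) = 5*(U/U) = 5*1 = 5)
sqrt(1/20982 + j(176)) = sqrt(1/20982 + 5) = sqrt(104911/20982) = sqrt(2201242602)/20982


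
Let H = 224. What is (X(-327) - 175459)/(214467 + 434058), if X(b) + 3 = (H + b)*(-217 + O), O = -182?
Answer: -26873/129705 ≈ -0.20719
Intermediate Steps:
X(b) = -89379 - 399*b (X(b) = -3 + (224 + b)*(-217 - 182) = -3 + (224 + b)*(-399) = -3 + (-89376 - 399*b) = -89379 - 399*b)
(X(-327) - 175459)/(214467 + 434058) = ((-89379 - 399*(-327)) - 175459)/(214467 + 434058) = ((-89379 + 130473) - 175459)/648525 = (41094 - 175459)*(1/648525) = -134365*1/648525 = -26873/129705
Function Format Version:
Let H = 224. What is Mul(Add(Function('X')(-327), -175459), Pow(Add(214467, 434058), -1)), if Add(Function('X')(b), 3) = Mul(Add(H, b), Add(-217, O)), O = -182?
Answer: Rational(-26873, 129705) ≈ -0.20719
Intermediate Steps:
Function('X')(b) = Add(-89379, Mul(-399, b)) (Function('X')(b) = Add(-3, Mul(Add(224, b), Add(-217, -182))) = Add(-3, Mul(Add(224, b), -399)) = Add(-3, Add(-89376, Mul(-399, b))) = Add(-89379, Mul(-399, b)))
Mul(Add(Function('X')(-327), -175459), Pow(Add(214467, 434058), -1)) = Mul(Add(Add(-89379, Mul(-399, -327)), -175459), Pow(Add(214467, 434058), -1)) = Mul(Add(Add(-89379, 130473), -175459), Pow(648525, -1)) = Mul(Add(41094, -175459), Rational(1, 648525)) = Mul(-134365, Rational(1, 648525)) = Rational(-26873, 129705)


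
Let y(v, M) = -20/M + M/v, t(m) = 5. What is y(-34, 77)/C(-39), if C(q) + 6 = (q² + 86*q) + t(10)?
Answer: 6609/4801412 ≈ 0.0013765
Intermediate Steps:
C(q) = -1 + q² + 86*q (C(q) = -6 + ((q² + 86*q) + 5) = -6 + (5 + q² + 86*q) = -1 + q² + 86*q)
y(-34, 77)/C(-39) = (-20/77 + 77/(-34))/(-1 + (-39)² + 86*(-39)) = (-20*1/77 + 77*(-1/34))/(-1 + 1521 - 3354) = (-20/77 - 77/34)/(-1834) = -6609/2618*(-1/1834) = 6609/4801412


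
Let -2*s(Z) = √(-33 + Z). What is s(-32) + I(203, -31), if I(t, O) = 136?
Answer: 136 - I*√65/2 ≈ 136.0 - 4.0311*I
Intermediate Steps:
s(Z) = -√(-33 + Z)/2
s(-32) + I(203, -31) = -√(-33 - 32)/2 + 136 = -I*√65/2 + 136 = 136 - I*√65/2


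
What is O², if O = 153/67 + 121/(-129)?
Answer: 135256900/74701449 ≈ 1.8106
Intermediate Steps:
O = 11630/8643 (O = 153*(1/67) + 121*(-1/129) = 153/67 - 121/129 = 11630/8643 ≈ 1.3456)
O² = (11630/8643)² = 135256900/74701449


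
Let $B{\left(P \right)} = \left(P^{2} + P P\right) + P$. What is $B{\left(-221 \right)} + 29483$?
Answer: $126944$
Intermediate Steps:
$B{\left(P \right)} = P + 2 P^{2}$ ($B{\left(P \right)} = \left(P^{2} + P^{2}\right) + P = 2 P^{2} + P = P + 2 P^{2}$)
$B{\left(-221 \right)} + 29483 = - 221 \left(1 + 2 \left(-221\right)\right) + 29483 = - 221 \left(1 - 442\right) + 29483 = \left(-221\right) \left(-441\right) + 29483 = 97461 + 29483 = 126944$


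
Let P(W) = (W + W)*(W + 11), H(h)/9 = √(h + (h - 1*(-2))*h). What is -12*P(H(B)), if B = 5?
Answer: -77760 - 4752*√10 ≈ -92787.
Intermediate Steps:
H(h) = 9*√(h + h*(2 + h)) (H(h) = 9*√(h + (h - 1*(-2))*h) = 9*√(h + (h + 2)*h) = 9*√(h + (2 + h)*h) = 9*√(h + h*(2 + h)))
P(W) = 2*W*(11 + W) (P(W) = (2*W)*(11 + W) = 2*W*(11 + W))
-12*P(H(B)) = -24*9*√(5*(3 + 5))*(11 + 9*√(5*(3 + 5))) = -24*9*√(5*8)*(11 + 9*√(5*8)) = -24*9*√40*(11 + 9*√40) = -24*9*(2*√10)*(11 + 9*(2*√10)) = -24*18*√10*(11 + 18*√10) = -432*√10*(11 + 18*√10)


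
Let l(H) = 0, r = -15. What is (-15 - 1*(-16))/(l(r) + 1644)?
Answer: 1/1644 ≈ 0.00060827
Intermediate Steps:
(-15 - 1*(-16))/(l(r) + 1644) = (-15 - 1*(-16))/(0 + 1644) = (-15 + 16)/1644 = 1*(1/1644) = 1/1644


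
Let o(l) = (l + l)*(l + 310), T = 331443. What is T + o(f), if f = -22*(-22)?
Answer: 1100035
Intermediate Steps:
f = 484
o(l) = 2*l*(310 + l) (o(l) = (2*l)*(310 + l) = 2*l*(310 + l))
T + o(f) = 331443 + 2*484*(310 + 484) = 331443 + 2*484*794 = 331443 + 768592 = 1100035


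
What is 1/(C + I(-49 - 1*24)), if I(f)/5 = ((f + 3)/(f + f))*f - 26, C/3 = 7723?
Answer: 1/22864 ≈ 4.3737e-5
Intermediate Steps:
C = 23169 (C = 3*7723 = 23169)
I(f) = -245/2 + 5*f/2 (I(f) = 5*(((f + 3)/(f + f))*f - 26) = 5*(((3 + f)/((2*f)))*f - 26) = 5*(((3 + f)*(1/(2*f)))*f - 26) = 5*(((3 + f)/(2*f))*f - 26) = 5*((3/2 + f/2) - 26) = 5*(-49/2 + f/2) = -245/2 + 5*f/2)
1/(C + I(-49 - 1*24)) = 1/(23169 + (-245/2 + 5*(-49 - 1*24)/2)) = 1/(23169 + (-245/2 + 5*(-49 - 24)/2)) = 1/(23169 + (-245/2 + (5/2)*(-73))) = 1/(23169 + (-245/2 - 365/2)) = 1/(23169 - 305) = 1/22864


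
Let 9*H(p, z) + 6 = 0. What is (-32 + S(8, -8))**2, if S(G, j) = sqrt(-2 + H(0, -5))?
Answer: 3064/3 - 128*I*sqrt(6)/3 ≈ 1021.3 - 104.51*I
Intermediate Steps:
H(p, z) = -2/3 (H(p, z) = -2/3 + (1/9)*0 = -2/3 + 0 = -2/3)
S(G, j) = 2*I*sqrt(6)/3 (S(G, j) = sqrt(-2 - 2/3) = sqrt(-8/3) = 2*I*sqrt(6)/3)
(-32 + S(8, -8))**2 = (-32 + 2*I*sqrt(6)/3)**2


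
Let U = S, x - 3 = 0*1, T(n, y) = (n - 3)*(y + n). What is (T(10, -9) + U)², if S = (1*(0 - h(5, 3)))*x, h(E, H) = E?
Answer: 64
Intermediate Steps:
T(n, y) = (-3 + n)*(n + y)
x = 3 (x = 3 + 0*1 = 3 + 0 = 3)
S = -15 (S = (1*(0 - 1*5))*3 = (1*(0 - 5))*3 = (1*(-5))*3 = -5*3 = -15)
U = -15
(T(10, -9) + U)² = ((10² - 3*10 - 3*(-9) + 10*(-9)) - 15)² = ((100 - 30 + 27 - 90) - 15)² = (7 - 15)² = (-8)² = 64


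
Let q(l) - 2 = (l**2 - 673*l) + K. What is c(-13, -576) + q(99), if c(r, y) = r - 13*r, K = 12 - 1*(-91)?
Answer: -56565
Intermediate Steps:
K = 103 (K = 12 + 91 = 103)
c(r, y) = -12*r
q(l) = 105 + l**2 - 673*l (q(l) = 2 + ((l**2 - 673*l) + 103) = 2 + (103 + l**2 - 673*l) = 105 + l**2 - 673*l)
c(-13, -576) + q(99) = -12*(-13) + (105 + 99**2 - 673*99) = 156 + (105 + 9801 - 66627) = 156 - 56721 = -56565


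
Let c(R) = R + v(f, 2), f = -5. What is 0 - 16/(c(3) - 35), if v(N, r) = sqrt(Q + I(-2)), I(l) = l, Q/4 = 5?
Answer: 256/503 + 24*sqrt(2)/503 ≈ 0.57642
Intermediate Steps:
Q = 20 (Q = 4*5 = 20)
v(N, r) = 3*sqrt(2) (v(N, r) = sqrt(20 - 2) = sqrt(18) = 3*sqrt(2))
c(R) = R + 3*sqrt(2)
0 - 16/(c(3) - 35) = 0 - 16/((3 + 3*sqrt(2)) - 35) = 0 - 16/(-32 + 3*sqrt(2)) = -16/(-32 + 3*sqrt(2))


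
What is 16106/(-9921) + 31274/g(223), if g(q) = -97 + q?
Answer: 51373333/208341 ≈ 246.58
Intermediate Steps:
16106/(-9921) + 31274/g(223) = 16106/(-9921) + 31274/(-97 + 223) = 16106*(-1/9921) + 31274/126 = -16106/9921 + 31274*(1/126) = -16106/9921 + 15637/63 = 51373333/208341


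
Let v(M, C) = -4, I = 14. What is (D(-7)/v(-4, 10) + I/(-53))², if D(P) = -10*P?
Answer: 3545689/11236 ≈ 315.56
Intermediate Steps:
(D(-7)/v(-4, 10) + I/(-53))² = (-10*(-7)/(-4) + 14/(-53))² = (70*(-¼) + 14*(-1/53))² = (-35/2 - 14/53)² = (-1883/106)² = 3545689/11236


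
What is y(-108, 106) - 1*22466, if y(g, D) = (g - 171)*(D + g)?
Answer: -21908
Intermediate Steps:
y(g, D) = (-171 + g)*(D + g)
y(-108, 106) - 1*22466 = ((-108)² - 171*106 - 171*(-108) + 106*(-108)) - 1*22466 = (11664 - 18126 + 18468 - 11448) - 22466 = 558 - 22466 = -21908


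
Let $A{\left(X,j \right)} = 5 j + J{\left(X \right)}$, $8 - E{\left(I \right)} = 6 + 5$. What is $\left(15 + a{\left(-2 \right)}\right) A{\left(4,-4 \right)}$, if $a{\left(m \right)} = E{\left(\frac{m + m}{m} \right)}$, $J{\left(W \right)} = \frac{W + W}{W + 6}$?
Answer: $- \frac{1152}{5} \approx -230.4$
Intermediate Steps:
$J{\left(W \right)} = \frac{2 W}{6 + W}$
$E{\left(I \right)} = -3$ ($E{\left(I \right)} = 8 - \left(6 + 5\right) = 8 - 11 = -3$)
$a{\left(m \right)} = -3$
$A{\left(X,j \right)} = 5 j + \frac{2 X}{6 + X}$
$\left(15 + a{\left(-2 \right)}\right) A{\left(4,-4 \right)} = \left(15 - 3\right) \frac{2 \cdot 4 + 5 \left(-4\right) \left(6 + 4\right)}{6 + 4} = 12 \frac{8 + 5 \left(-4\right) 10}{10} = 12 \frac{8 - 200}{10} = 12 \cdot \frac{1}{10} \left(-192\right) = 12 \left(- \frac{96}{5}\right) = - \frac{1152}{5}$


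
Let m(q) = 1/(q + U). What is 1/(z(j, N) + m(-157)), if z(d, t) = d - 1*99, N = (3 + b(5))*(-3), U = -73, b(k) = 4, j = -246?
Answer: -230/79351 ≈ -0.0028985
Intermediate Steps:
N = -21 (N = (3 + 4)*(-3) = 7*(-3) = -21)
z(d, t) = -99 + d (z(d, t) = d - 99 = -99 + d)
m(q) = 1/(-73 + q) (m(q) = 1/(q - 73) = 1/(-73 + q))
1/(z(j, N) + m(-157)) = 1/((-99 - 246) + 1/(-73 - 157)) = 1/(-345 + 1/(-230)) = 1/(-345 - 1/230) = 1/(-79351/230) = -230/79351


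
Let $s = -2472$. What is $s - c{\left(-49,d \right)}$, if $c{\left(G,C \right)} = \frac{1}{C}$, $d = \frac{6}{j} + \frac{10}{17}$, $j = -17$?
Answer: $- \frac{9905}{4} \approx -2476.3$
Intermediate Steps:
$d = \frac{4}{17}$ ($d = \frac{6}{-17} + \frac{10}{17} = 6 \left(- \frac{1}{17}\right) + 10 \cdot \frac{1}{17} = - \frac{6}{17} + \frac{10}{17} = \frac{4}{17} \approx 0.23529$)
$s - c{\left(-49,d \right)} = -2472 - \frac{1}{\frac{4}{17}} = -2472 - \frac{17}{4} = - \frac{9905}{4}$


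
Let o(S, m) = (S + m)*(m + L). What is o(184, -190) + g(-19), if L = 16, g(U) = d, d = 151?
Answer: 1195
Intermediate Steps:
g(U) = 151
o(S, m) = (16 + m)*(S + m) (o(S, m) = (S + m)*(m + 16) = (S + m)*(16 + m) = (16 + m)*(S + m))
o(184, -190) + g(-19) = ((-190)² + 16*184 + 16*(-190) + 184*(-190)) + 151 = (36100 + 2944 - 3040 - 34960) + 151 = 1044 + 151 = 1195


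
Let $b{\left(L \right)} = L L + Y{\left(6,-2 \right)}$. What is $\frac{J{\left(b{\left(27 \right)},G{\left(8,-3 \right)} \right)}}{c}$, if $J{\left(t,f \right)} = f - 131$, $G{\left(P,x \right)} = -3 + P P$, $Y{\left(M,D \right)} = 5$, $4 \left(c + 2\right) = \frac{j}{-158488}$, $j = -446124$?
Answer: $\frac{2218832}{41089} \approx 54.001$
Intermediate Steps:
$c = - \frac{205445}{158488}$ ($c = -2 + \frac{\left(-446124\right) \frac{1}{-158488}}{4} = -2 + \frac{\left(-446124\right) \left(- \frac{1}{158488}\right)}{4} = -2 + \frac{1}{4} \cdot \frac{111531}{39622} = -2 + \frac{111531}{158488} = - \frac{205445}{158488} \approx -1.2963$)
$G{\left(P,x \right)} = -3 + P^{2}$
$b{\left(L \right)} = 5 + L^{2}$ ($b{\left(L \right)} = L L + 5 = L^{2} + 5 = 5 + L^{2}$)
$J{\left(t,f \right)} = -131 + f$
$\frac{J{\left(b{\left(27 \right)},G{\left(8,-3 \right)} \right)}}{c} = \frac{-131 - \left(3 - 8^{2}\right)}{- \frac{205445}{158488}} = \left(-131 + \left(-3 + 64\right)\right) \left(- \frac{158488}{205445}\right) = \left(-131 + 61\right) \left(- \frac{158488}{205445}\right) = \left(-70\right) \left(- \frac{158488}{205445}\right) = \frac{2218832}{41089}$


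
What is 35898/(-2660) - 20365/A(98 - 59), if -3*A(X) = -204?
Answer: -14152991/45220 ≈ -312.98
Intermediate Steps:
A(X) = 68 (A(X) = -⅓*(-204) = 68)
35898/(-2660) - 20365/A(98 - 59) = 35898/(-2660) - 20365/68 = 35898*(-1/2660) - 20365*1/68 = -17949/1330 - 20365/68 = -14152991/45220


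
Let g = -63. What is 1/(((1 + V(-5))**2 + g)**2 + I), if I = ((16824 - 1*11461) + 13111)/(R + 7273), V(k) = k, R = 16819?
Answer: 12046/26618851 ≈ 0.00045254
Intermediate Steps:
I = 9237/12046 (I = ((16824 - 1*11461) + 13111)/(16819 + 7273) = ((16824 - 11461) + 13111)/24092 = (5363 + 13111)*(1/24092) = 18474*(1/24092) = 9237/12046 ≈ 0.76681)
1/(((1 + V(-5))**2 + g)**2 + I) = 1/(((1 - 5)**2 - 63)**2 + 9237/12046) = 1/(((-4)**2 - 63)**2 + 9237/12046) = 1/((16 - 63)**2 + 9237/12046) = 1/((-47)**2 + 9237/12046) = 1/(2209 + 9237/12046) = 1/(26618851/12046) = 12046/26618851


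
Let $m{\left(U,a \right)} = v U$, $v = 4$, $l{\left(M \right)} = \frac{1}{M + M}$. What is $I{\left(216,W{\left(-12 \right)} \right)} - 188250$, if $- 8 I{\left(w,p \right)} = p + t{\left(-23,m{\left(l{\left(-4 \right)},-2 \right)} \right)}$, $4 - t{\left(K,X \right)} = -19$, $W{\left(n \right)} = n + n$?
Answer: $- \frac{1505999}{8} \approx -1.8825 \cdot 10^{5}$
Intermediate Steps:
$l{\left(M \right)} = \frac{1}{2 M}$
$W{\left(n \right)} = 2 n$
$m{\left(U,a \right)} = 4 U$
$t{\left(K,X \right)} = 23$ ($t{\left(K,X \right)} = 4 - -19 = 4 + 19 = 23$)
$I{\left(w,p \right)} = - \frac{23}{8} - \frac{p}{8}$ ($I{\left(w,p \right)} = - \frac{p + 23}{8} = - \frac{23 + p}{8} = - \frac{23}{8} - \frac{p}{8}$)
$I{\left(216,W{\left(-12 \right)} \right)} - 188250 = \left(- \frac{23}{8} - \frac{2 \left(-12\right)}{8}\right) - 188250 = \left(- \frac{23}{8} - -3\right) - 188250 = \left(- \frac{23}{8} + 3\right) - 188250 = \frac{1}{8} - 188250 = - \frac{1505999}{8}$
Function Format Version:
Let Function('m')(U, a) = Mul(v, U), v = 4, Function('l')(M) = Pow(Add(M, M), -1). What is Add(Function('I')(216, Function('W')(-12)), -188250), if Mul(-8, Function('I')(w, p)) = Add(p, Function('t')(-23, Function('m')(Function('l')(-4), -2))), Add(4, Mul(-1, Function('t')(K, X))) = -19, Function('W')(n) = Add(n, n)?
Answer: Rational(-1505999, 8) ≈ -1.8825e+5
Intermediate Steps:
Function('l')(M) = Mul(Rational(1, 2), Pow(M, -1)) (Function('l')(M) = Pow(Mul(2, M), -1) = Mul(Rational(1, 2), Pow(M, -1)))
Function('W')(n) = Mul(2, n)
Function('m')(U, a) = Mul(4, U)
Function('t')(K, X) = 23 (Function('t')(K, X) = Add(4, Mul(-1, -19)) = Add(4, 19) = 23)
Function('I')(w, p) = Add(Rational(-23, 8), Mul(Rational(-1, 8), p)) (Function('I')(w, p) = Mul(Rational(-1, 8), Add(p, 23)) = Mul(Rational(-1, 8), Add(23, p)) = Add(Rational(-23, 8), Mul(Rational(-1, 8), p)))
Add(Function('I')(216, Function('W')(-12)), -188250) = Add(Add(Rational(-23, 8), Mul(Rational(-1, 8), Mul(2, -12))), -188250) = Add(Add(Rational(-23, 8), Mul(Rational(-1, 8), -24)), -188250) = Add(Add(Rational(-23, 8), 3), -188250) = Add(Rational(1, 8), -188250) = Rational(-1505999, 8)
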